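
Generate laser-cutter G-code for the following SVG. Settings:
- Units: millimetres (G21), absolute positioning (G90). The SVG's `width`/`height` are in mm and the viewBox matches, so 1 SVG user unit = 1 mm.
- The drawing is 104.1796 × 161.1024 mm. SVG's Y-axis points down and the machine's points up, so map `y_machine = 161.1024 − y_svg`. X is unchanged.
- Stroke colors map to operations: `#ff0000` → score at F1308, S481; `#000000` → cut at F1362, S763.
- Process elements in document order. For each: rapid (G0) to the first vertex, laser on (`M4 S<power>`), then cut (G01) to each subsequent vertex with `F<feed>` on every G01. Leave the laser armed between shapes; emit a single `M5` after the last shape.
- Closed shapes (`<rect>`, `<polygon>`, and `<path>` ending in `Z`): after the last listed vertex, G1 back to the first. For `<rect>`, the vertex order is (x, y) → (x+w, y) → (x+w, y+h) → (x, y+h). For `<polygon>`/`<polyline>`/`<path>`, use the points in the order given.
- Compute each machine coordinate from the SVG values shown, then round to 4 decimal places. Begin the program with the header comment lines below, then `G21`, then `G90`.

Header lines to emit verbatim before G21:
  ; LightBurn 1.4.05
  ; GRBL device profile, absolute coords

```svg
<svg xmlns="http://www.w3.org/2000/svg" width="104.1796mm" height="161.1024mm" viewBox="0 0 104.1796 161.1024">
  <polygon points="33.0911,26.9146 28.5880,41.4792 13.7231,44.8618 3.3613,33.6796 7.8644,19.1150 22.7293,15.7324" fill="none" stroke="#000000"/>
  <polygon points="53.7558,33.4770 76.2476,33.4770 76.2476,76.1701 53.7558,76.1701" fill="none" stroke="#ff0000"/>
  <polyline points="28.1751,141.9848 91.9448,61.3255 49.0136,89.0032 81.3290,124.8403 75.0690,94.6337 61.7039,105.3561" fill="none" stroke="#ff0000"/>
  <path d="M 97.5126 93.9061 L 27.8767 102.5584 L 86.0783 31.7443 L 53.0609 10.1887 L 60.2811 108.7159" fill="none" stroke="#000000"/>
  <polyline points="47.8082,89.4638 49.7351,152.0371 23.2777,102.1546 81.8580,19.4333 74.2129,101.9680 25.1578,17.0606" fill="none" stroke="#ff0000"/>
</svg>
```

; LightBurn 1.4.05
; GRBL device profile, absolute coords
G21
G90
G0 X33.0911 Y134.1878
M4 S763
G01 X28.5880 Y119.6232 F1362
G01 X13.7231 Y116.2406 F1362
G01 X3.3613 Y127.4228 F1362
G01 X7.8644 Y141.9874 F1362
G01 X22.7293 Y145.3700 F1362
G01 X33.0911 Y134.1878 F1362
G0 X53.7558 Y127.6254
M4 S481
G01 X76.2476 Y127.6254 F1308
G01 X76.2476 Y84.9323 F1308
G01 X53.7558 Y84.9323 F1308
G01 X53.7558 Y127.6254 F1308
G0 X28.1751 Y19.1176
M4 S481
G01 X91.9448 Y99.7769 F1308
G01 X49.0136 Y72.0992 F1308
G01 X81.3290 Y36.2621 F1308
G01 X75.0690 Y66.4687 F1308
G01 X61.7039 Y55.7463 F1308
G0 X97.5126 Y67.1963
M4 S763
G01 X27.8767 Y58.5440 F1362
G01 X86.0783 Y129.3581 F1362
G01 X53.0609 Y150.9137 F1362
G01 X60.2811 Y52.3865 F1362
G0 X47.8082 Y71.6386
M4 S481
G01 X49.7351 Y9.0653 F1308
G01 X23.2777 Y58.9478 F1308
G01 X81.8580 Y141.6691 F1308
G01 X74.2129 Y59.1344 F1308
G01 X25.1578 Y144.0418 F1308
M5

Since the viewBox matches the mm dimensions, user units are millimetres directly. The only transform is the Y-flip y_m = 161.1024 − y_svg.

Shape 1 is a regular polygon drawn with `<polygon>`. Its stroke #000000 means cut at S763, F1362. After flipping Y the toolpath is (33.0911,134.1878) → (28.5880,119.6232) → (13.7231,116.2406) → (3.3613,127.4228) → (7.8644,141.9874) → (22.7293,145.3700) → (33.0911,134.1878), returning to the start.

Shape 2 is a rectangle drawn with `<polygon>`. Its stroke #ff0000 means score at S481, F1308. After flipping Y the toolpath is (53.7558,127.6254) → (76.2476,127.6254) → (76.2476,84.9323) → (53.7558,84.9323) → (53.7558,127.6254), returning to the start.

Shape 3 is a open polyline drawn with `<polyline>`. Its stroke #ff0000 means score at S481, F1308. After flipping Y the toolpath is (28.1751,19.1176) → (91.9448,99.7769) → (49.0136,72.0992) → (81.3290,36.2621) → (75.0690,66.4687) → (61.7039,55.7463).

Shape 4 is a open polyline drawn with `<path>`. Its stroke #000000 means cut at S763, F1362. After flipping Y the toolpath is (97.5126,67.1963) → (27.8767,58.5440) → (86.0783,129.3581) → (53.0609,150.9137) → (60.2811,52.3865).

Shape 5 is a open polyline drawn with `<polyline>`. Its stroke #ff0000 means score at S481, F1308. After flipping Y the toolpath is (47.8082,71.6386) → (49.7351,9.0653) → (23.2777,58.9478) → (81.8580,141.6691) → (74.2129,59.1344) → (25.1578,144.0418).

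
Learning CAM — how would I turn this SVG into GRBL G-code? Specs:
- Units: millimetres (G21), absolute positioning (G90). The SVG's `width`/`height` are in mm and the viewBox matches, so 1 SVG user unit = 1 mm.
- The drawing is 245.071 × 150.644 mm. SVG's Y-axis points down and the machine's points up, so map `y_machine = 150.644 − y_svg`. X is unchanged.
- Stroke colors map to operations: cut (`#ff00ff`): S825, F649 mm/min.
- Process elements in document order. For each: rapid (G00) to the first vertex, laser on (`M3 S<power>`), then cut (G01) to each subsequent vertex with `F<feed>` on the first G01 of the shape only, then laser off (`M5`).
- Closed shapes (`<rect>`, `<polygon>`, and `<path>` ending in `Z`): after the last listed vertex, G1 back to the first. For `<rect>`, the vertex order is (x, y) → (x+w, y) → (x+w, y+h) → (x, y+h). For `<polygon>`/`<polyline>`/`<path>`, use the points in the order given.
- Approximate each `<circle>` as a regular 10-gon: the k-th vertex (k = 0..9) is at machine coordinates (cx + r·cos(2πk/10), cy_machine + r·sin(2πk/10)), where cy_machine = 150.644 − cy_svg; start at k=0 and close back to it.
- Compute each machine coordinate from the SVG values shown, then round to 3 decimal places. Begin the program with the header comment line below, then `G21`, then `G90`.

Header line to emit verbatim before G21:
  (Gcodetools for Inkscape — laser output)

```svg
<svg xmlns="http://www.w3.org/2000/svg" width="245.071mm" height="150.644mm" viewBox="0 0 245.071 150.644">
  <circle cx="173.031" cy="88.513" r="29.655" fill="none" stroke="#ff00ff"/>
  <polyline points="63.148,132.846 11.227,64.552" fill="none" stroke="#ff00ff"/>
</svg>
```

(Gcodetools for Inkscape — laser output)
G21
G90
G00 X202.686 Y62.131
M3 S825
G01 X197.022 Y79.562 F649
G01 X182.195 Y90.335
G01 X163.867 Y90.335
G01 X149.040 Y79.562
G01 X143.376 Y62.131
G01 X149.040 Y44.700
G01 X163.867 Y33.927
G01 X182.195 Y33.927
G01 X197.022 Y44.700
G01 X202.686 Y62.131
M5
G00 X63.148 Y17.798
M3 S825
G01 X11.227 Y86.092 F649
M5

Since the viewBox matches the mm dimensions, user units are millimetres directly. The only transform is the Y-flip y_m = 150.644 − y_svg.

Shape 1 is a circle drawn with `<circle>`. Its stroke #ff00ff means cut at S825, F649. After flipping Y the toolpath is (202.686,62.131) → (197.022,79.562) → (182.195,90.335) → (163.867,90.335) → (149.040,79.562) → (143.376,62.131) → (149.040,44.700) → (163.867,33.927) → (182.195,33.927) → (197.022,44.700) → (202.686,62.131), returning to the start.

Shape 2 is a line segment drawn with `<polyline>`. Its stroke #ff00ff means cut at S825, F649. After flipping Y the toolpath is (63.148,17.798) → (11.227,86.092).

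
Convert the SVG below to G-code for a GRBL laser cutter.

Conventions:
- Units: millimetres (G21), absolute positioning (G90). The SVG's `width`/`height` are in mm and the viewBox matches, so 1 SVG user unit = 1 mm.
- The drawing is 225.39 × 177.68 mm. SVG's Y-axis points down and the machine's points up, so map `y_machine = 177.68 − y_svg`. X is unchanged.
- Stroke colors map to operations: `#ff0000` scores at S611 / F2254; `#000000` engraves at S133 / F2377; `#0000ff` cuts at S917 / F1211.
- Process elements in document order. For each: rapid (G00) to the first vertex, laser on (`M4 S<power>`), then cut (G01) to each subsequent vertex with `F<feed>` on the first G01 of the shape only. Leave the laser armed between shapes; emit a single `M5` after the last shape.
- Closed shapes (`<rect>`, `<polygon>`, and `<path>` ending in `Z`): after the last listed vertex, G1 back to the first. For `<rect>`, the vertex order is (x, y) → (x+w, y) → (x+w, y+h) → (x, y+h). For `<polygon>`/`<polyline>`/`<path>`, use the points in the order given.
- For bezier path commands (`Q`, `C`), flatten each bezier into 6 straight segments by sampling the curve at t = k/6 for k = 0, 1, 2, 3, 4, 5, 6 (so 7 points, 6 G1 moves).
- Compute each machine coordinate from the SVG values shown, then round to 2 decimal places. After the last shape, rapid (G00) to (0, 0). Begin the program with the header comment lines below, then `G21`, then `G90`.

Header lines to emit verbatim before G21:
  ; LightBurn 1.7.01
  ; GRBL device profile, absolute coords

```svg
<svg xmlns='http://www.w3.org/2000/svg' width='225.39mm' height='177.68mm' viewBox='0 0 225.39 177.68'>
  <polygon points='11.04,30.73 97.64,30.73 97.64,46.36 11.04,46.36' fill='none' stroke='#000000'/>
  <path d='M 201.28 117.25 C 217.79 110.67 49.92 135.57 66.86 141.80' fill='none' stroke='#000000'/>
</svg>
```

viewBox `0 0 225.39 177.68` with mm width/height → 1 unit = 1 mm. Flip: y_m = 177.68 − y_svg.

**Shape 1** — `<polygon>` rectangle, stroke `#000000` → engrave (S133, F2377). Machine vertices: (11.04,146.95) → (97.64,146.95) → (97.64,131.32) → (11.04,131.32) → (11.04,146.95). Closed: final G1 returns to the first vertex.

**Shape 2** — `<path>` cubic bezier, stroke `#000000` → engrave (S133, F2377). Control points (SVG): P0=(201.28,117.25), P1=(217.79,110.67), P2=(49.92,135.57), P3=(66.86,141.80); sampled at t=k/6. Machine vertices: (201.28,60.43) → (195.88,61.33) → (170.00,58.37) → (133.91,52.96) → (97.85,46.48) → (72.08,40.32) → (66.86,35.88). Open path.

; LightBurn 1.7.01
; GRBL device profile, absolute coords
G21
G90
G00 X11.04 Y146.95
M4 S133
G01 X97.64 Y146.95 F2377
G01 X97.64 Y131.32
G01 X11.04 Y131.32
G01 X11.04 Y146.95
G00 X201.28 Y60.43
M4 S133
G01 X195.88 Y61.33 F2377
G01 X170.00 Y58.37
G01 X133.91 Y52.96
G01 X97.85 Y46.48
G01 X72.08 Y40.32
G01 X66.86 Y35.88
M5
G00 X0.00 Y0.00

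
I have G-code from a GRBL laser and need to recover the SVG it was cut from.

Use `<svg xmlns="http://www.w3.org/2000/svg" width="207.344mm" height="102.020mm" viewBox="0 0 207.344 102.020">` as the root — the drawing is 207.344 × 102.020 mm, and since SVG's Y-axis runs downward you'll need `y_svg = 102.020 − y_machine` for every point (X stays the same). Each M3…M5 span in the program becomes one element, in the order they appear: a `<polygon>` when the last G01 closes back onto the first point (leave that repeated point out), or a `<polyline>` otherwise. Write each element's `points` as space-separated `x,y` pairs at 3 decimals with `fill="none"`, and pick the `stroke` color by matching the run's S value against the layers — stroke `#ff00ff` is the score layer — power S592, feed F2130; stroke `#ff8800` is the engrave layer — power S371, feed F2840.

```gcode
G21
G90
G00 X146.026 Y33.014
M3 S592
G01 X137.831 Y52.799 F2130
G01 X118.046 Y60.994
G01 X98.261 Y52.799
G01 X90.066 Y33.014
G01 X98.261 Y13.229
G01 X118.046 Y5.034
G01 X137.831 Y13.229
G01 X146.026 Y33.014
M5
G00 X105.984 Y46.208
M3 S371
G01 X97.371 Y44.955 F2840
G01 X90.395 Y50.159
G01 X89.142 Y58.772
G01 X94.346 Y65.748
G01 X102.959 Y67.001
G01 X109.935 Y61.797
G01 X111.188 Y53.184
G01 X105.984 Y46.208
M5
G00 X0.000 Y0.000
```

<svg xmlns="http://www.w3.org/2000/svg" width="207.344mm" height="102.020mm" viewBox="0 0 207.344 102.020">
  <polygon points="146.026,69.006 137.831,49.221 118.046,41.026 98.261,49.221 90.066,69.006 98.261,88.791 118.046,96.986 137.831,88.791" fill="none" stroke="#ff00ff"/>
  <polygon points="105.984,55.812 97.371,57.065 90.395,51.861 89.142,43.248 94.346,36.272 102.959,35.019 109.935,40.223 111.188,48.836" fill="none" stroke="#ff8800"/>
</svg>

Each laser-on run becomes one SVG element. Flip Y back into SVG space with y_svg = 102.020 − y_machine.

Run 1: the run's S592 means `#ff00ff` (score). The run returns to its start, so emit a `<polygon>` with points (Y-flipped): 146.026,69.006 137.831,49.221 118.046,41.026 98.261,49.221 90.066,69.006 98.261,88.791 118.046,96.986 137.831,88.791.

Run 2: power S371 maps to stroke `#ff8800` (engrave). The run returns to its start, so emit a `<polygon>` with points (Y-flipped): 105.984,55.812 97.371,57.065 90.395,51.861 89.142,43.248 94.346,36.272 102.959,35.019 109.935,40.223 111.188,48.836.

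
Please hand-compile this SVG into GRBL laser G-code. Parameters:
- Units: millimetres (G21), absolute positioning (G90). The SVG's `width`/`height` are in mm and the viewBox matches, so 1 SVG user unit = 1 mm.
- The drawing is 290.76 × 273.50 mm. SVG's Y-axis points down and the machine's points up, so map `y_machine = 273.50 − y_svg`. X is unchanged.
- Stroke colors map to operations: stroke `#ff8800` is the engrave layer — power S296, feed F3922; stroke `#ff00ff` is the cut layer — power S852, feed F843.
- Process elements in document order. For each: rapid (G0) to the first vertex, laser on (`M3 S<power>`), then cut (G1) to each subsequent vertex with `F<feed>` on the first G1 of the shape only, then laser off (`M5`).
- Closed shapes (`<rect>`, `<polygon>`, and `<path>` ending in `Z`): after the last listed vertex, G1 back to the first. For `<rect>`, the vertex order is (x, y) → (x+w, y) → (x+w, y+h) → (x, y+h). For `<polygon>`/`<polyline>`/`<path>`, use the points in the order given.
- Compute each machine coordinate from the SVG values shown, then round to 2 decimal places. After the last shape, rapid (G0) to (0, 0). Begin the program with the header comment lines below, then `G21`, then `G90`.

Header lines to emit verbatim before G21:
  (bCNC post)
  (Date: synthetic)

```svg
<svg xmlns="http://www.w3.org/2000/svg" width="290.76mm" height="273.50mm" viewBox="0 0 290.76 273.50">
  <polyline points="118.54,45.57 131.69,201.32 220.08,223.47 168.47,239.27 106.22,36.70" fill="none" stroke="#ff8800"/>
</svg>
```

1 u = 1 mm; y_m = 273.50 − y.

[1] `<polyline>` open polyline, #ff8800→engrave S296 F3922: (118.54,227.93) → (131.69,72.18) → (220.08,50.03) → (168.47,34.23) → (106.22,236.80)

(bCNC post)
(Date: synthetic)
G21
G90
G0 X118.54 Y227.93
M3 S296
G1 X131.69 Y72.18 F3922
G1 X220.08 Y50.03
G1 X168.47 Y34.23
G1 X106.22 Y236.80
M5
G0 X0.00 Y0.00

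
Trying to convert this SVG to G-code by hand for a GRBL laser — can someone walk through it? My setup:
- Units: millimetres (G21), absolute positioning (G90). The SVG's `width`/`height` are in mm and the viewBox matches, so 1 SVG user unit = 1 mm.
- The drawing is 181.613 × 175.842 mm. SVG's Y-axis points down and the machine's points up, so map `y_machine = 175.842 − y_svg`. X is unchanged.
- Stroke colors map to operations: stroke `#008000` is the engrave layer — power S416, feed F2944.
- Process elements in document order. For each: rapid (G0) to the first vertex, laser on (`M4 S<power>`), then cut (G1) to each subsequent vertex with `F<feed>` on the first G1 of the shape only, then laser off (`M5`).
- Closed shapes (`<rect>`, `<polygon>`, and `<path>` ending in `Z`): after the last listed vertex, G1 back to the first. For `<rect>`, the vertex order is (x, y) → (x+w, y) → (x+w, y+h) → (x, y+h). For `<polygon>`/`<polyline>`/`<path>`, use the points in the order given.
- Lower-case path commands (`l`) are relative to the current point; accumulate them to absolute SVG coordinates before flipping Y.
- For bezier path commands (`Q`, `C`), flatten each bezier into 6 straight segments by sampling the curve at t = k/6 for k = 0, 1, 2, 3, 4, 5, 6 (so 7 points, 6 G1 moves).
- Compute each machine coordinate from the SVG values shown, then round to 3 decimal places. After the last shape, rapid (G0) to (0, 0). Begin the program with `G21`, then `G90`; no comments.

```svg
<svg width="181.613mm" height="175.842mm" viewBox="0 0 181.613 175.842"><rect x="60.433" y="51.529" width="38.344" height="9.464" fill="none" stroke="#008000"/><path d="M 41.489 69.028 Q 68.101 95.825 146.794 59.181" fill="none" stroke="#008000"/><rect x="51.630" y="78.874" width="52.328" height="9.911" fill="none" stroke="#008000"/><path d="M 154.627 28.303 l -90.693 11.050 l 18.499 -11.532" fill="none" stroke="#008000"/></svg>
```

G21
G90
G0 X60.433 Y124.313
M4 S416
G1 X98.777 Y124.313 F2944
G1 X98.777 Y114.849
G1 X60.433 Y114.849
G1 X60.433 Y124.313
M5
G0 X41.489 Y106.814
M4 S416
G1 X51.806 Y99.644 F2944
G1 X65.017 Y95.998
G1 X81.121 Y95.877
G1 X100.119 Y99.281
G1 X122.010 Y106.209
G1 X146.794 Y116.661
M5
G0 X51.630 Y96.968
M4 S416
G1 X103.958 Y96.968 F2944
G1 X103.958 Y87.057
G1 X51.630 Y87.057
G1 X51.630 Y96.968
M5
G0 X154.627 Y147.539
M4 S416
G1 X63.934 Y136.489 F2944
G1 X82.433 Y148.021
M5
G0 X0.000 Y0.000

viewBox `0 0 181.613 175.842` with mm width/height → 1 unit = 1 mm. Flip: y_m = 175.842 − y_svg.

**Shape 1** — `<rect>` rectangle, stroke `#008000` → engrave (S416, F2944). Machine vertices: (60.433,124.313) → (98.777,124.313) → (98.777,114.849) → (60.433,114.849) → (60.433,124.313). Closed: final G1 returns to the first vertex.

**Shape 2** — `<path>` quadratic bezier, stroke `#008000` → engrave (S416, F2944). Control points (SVG): P0=(41.489,69.028), P1=(68.101,95.825), P2=(146.794,59.181); sampled at t=k/6. Machine vertices: (41.489,106.814) → (51.806,99.644) → (65.017,95.998) → (81.121,95.877) → (100.119,99.281) → (122.010,106.209) → (146.794,116.661). Open path.

**Shape 3** — `<rect>` rectangle, stroke `#008000` → engrave (S416, F2944). Machine vertices: (51.630,96.968) → (103.958,96.968) → (103.958,87.057) → (51.630,87.057) → (51.630,96.968). Closed: final G1 returns to the first vertex.

**Shape 4** — `<path>` open polyline, stroke `#008000` → engrave (S416, F2944). Machine vertices: (154.627,147.539) → (63.934,136.489) → (82.433,148.021). Open path.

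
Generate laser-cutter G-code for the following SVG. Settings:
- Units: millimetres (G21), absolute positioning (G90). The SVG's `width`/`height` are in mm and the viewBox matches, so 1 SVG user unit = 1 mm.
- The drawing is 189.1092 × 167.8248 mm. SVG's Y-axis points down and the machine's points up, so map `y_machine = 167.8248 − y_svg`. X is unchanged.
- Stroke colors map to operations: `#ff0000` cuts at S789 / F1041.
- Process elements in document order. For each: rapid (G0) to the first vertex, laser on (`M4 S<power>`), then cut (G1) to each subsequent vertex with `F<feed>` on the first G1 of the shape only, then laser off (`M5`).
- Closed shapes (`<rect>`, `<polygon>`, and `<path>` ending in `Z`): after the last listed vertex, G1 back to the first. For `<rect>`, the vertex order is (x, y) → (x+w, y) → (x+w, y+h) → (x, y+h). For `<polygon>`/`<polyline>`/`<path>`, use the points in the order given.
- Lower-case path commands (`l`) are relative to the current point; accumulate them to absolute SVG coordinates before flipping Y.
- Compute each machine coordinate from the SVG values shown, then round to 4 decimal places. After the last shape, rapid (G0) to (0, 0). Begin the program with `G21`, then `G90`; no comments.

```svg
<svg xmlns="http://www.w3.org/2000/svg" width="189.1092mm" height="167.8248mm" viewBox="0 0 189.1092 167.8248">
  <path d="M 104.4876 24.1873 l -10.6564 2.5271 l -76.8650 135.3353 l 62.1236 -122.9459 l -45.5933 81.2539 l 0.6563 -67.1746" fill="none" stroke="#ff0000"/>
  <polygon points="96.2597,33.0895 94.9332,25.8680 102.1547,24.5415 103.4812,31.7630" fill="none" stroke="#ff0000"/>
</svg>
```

viewBox `0 0 189.1092 167.8248` with mm width/height → 1 unit = 1 mm. Flip: y_m = 167.8248 − y_svg.

**Shape 1** — `<path>` open polyline, stroke `#ff0000` → cut (S789, F1041). Machine vertices: (104.4876,143.6375) → (93.8312,141.1104) → (16.9662,5.7751) → (79.0898,128.7210) → (33.4965,47.4671) → (34.1528,114.6417). Open path.

**Shape 2** — `<polygon>` regular polygon, stroke `#ff0000` → cut (S789, F1041). Machine vertices: (96.2597,134.7353) → (94.9332,141.9568) → (102.1547,143.2833) → (103.4812,136.0618) → (96.2597,134.7353). Closed: final G1 returns to the first vertex.

G21
G90
G0 X104.4876 Y143.6375
M4 S789
G1 X93.8312 Y141.1104 F1041
G1 X16.9662 Y5.7751
G1 X79.0898 Y128.7210
G1 X33.4965 Y47.4671
G1 X34.1528 Y114.6417
M5
G0 X96.2597 Y134.7353
M4 S789
G1 X94.9332 Y141.9568 F1041
G1 X102.1547 Y143.2833
G1 X103.4812 Y136.0618
G1 X96.2597 Y134.7353
M5
G0 X0.0000 Y0.0000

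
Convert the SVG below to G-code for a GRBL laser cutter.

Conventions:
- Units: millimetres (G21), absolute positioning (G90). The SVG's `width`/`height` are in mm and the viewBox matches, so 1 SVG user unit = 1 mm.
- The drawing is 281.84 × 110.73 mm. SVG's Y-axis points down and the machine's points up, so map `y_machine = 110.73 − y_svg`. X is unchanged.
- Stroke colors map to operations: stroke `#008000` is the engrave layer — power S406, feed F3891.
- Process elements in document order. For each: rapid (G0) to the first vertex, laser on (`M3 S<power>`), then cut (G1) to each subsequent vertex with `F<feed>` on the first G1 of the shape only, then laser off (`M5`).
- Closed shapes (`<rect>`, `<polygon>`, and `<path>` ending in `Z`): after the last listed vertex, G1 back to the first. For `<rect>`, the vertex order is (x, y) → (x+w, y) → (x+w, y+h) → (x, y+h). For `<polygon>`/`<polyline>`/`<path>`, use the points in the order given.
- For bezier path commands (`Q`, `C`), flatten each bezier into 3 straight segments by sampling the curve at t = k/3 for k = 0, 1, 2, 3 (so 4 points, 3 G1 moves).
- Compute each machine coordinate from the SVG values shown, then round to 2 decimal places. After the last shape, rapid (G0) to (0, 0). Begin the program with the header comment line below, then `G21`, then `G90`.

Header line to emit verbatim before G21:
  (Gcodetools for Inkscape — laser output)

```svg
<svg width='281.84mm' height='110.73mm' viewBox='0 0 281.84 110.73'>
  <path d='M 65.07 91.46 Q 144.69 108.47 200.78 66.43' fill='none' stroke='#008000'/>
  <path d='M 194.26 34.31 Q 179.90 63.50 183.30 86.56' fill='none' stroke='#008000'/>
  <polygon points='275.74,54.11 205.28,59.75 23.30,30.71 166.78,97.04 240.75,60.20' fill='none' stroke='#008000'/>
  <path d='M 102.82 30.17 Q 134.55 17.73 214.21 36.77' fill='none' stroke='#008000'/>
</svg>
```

(Gcodetools for Inkscape — laser output)
G21
G90
G0 X65.07 Y19.27
M3 S406
G1 X115.54 Y14.49 F3891
G1 X160.77 Y22.83
G1 X200.78 Y44.30
M5
G0 X194.26 Y76.42
M3 S406
G1 X186.66 Y57.64 F3891
G1 X183.01 Y40.22
G1 X183.30 Y24.17
M5
G0 X275.74 Y56.62
M3 S406
G1 X205.28 Y50.98 F3891
G1 X23.30 Y80.02
G1 X166.78 Y13.69
G1 X240.75 Y50.53
G1 X275.74 Y56.62
M5
G0 X102.82 Y80.56
M3 S406
G1 X129.30 Y85.36 F3891
G1 X166.43 Y83.16
G1 X214.21 Y73.96
M5
G0 X0.00 Y0.00

Since the viewBox matches the mm dimensions, user units are millimetres directly. The only transform is the Y-flip y_m = 110.73 − y_svg.

Shape 1 is a quadratic bezier drawn with `<path>`. Its stroke #008000 means engrave at S406, F3891. After flipping Y the toolpath is (65.07,19.27) → (115.54,14.49) → (160.77,22.83) → (200.78,44.30).

Shape 2 is a quadratic bezier drawn with `<path>`. Its stroke #008000 means engrave at S406, F3891. After flipping Y the toolpath is (194.26,76.42) → (186.66,57.64) → (183.01,40.22) → (183.30,24.17).

Shape 3 is a closed polygon drawn with `<polygon>`. Its stroke #008000 means engrave at S406, F3891. After flipping Y the toolpath is (275.74,56.62) → (205.28,50.98) → (23.30,80.02) → (166.78,13.69) → (240.75,50.53) → (275.74,56.62), returning to the start.

Shape 4 is a quadratic bezier drawn with `<path>`. Its stroke #008000 means engrave at S406, F3891. After flipping Y the toolpath is (102.82,80.56) → (129.30,85.36) → (166.43,83.16) → (214.21,73.96).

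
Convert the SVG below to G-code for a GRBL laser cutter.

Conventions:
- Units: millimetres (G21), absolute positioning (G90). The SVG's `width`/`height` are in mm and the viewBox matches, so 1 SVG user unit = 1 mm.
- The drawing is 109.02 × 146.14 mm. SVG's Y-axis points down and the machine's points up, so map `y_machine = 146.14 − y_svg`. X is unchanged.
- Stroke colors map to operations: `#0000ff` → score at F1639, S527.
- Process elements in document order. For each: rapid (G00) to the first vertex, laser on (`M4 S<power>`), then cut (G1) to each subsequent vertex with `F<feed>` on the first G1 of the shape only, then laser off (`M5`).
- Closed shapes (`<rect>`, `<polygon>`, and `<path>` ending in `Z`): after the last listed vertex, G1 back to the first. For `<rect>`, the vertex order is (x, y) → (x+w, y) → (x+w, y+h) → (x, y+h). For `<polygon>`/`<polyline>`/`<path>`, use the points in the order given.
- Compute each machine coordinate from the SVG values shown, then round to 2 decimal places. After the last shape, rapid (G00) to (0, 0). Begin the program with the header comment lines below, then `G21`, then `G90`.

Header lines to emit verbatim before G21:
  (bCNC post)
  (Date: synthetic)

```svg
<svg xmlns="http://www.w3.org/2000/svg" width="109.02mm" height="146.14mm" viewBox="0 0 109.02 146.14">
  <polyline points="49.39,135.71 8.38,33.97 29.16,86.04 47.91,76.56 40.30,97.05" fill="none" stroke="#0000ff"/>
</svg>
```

(bCNC post)
(Date: synthetic)
G21
G90
G00 X49.39 Y10.43
M4 S527
G1 X8.38 Y112.17 F1639
G1 X29.16 Y60.10
G1 X47.91 Y69.58
G1 X40.30 Y49.09
M5
G00 X0.00 Y0.00

Since the viewBox matches the mm dimensions, user units are millimetres directly. The only transform is the Y-flip y_m = 146.14 − y_svg.

Shape 1 is a open polyline drawn with `<polyline>`. Its stroke #0000ff means score at S527, F1639. After flipping Y the toolpath is (49.39,10.43) → (8.38,112.17) → (29.16,60.10) → (47.91,69.58) → (40.30,49.09).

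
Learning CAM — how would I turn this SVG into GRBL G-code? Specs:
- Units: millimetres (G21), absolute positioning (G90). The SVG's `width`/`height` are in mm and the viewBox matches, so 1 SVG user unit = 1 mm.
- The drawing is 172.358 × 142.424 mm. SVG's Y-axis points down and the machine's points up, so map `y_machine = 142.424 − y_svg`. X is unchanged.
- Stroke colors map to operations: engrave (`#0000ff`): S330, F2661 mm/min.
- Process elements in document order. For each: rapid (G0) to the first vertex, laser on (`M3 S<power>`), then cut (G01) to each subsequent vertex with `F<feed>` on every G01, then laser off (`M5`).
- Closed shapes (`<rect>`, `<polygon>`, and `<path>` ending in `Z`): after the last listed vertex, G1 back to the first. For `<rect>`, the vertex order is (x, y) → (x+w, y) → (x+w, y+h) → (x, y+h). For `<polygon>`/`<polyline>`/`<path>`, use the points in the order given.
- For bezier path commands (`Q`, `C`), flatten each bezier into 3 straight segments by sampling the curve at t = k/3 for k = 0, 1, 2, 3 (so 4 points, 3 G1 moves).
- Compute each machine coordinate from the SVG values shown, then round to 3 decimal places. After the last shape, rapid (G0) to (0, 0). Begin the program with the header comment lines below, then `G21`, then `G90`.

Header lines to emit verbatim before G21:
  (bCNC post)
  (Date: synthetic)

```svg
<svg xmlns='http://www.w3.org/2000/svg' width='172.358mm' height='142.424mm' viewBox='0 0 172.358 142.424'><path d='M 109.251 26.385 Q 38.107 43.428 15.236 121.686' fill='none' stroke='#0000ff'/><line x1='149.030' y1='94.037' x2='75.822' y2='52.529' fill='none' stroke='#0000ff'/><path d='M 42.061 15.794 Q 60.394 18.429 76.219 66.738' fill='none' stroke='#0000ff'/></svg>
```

1 u = 1 mm; y_m = 142.424 − y.

[1] `<path>` quadratic bezier, #0000ff→engrave S330 F2661: (109.251,116.039) → (67.185,97.875) → (35.847,66.108) → (15.236,20.738)

[2] `<line>` line segment, #0000ff→engrave S330 F2661: (149.030,48.387) → (75.822,89.895)

[3] `<path>` quadratic bezier, #0000ff→engrave S330 F2661: (42.061,126.630) → (54.004,119.798) → (65.390,102.817) → (76.219,75.686)

(bCNC post)
(Date: synthetic)
G21
G90
G0 X109.251 Y116.039
M3 S330
G01 X67.185 Y97.875 F2661
G01 X35.847 Y66.108 F2661
G01 X15.236 Y20.738 F2661
M5
G0 X149.030 Y48.387
M3 S330
G01 X75.822 Y89.895 F2661
M5
G0 X42.061 Y126.630
M3 S330
G01 X54.004 Y119.798 F2661
G01 X65.390 Y102.817 F2661
G01 X76.219 Y75.686 F2661
M5
G0 X0.000 Y0.000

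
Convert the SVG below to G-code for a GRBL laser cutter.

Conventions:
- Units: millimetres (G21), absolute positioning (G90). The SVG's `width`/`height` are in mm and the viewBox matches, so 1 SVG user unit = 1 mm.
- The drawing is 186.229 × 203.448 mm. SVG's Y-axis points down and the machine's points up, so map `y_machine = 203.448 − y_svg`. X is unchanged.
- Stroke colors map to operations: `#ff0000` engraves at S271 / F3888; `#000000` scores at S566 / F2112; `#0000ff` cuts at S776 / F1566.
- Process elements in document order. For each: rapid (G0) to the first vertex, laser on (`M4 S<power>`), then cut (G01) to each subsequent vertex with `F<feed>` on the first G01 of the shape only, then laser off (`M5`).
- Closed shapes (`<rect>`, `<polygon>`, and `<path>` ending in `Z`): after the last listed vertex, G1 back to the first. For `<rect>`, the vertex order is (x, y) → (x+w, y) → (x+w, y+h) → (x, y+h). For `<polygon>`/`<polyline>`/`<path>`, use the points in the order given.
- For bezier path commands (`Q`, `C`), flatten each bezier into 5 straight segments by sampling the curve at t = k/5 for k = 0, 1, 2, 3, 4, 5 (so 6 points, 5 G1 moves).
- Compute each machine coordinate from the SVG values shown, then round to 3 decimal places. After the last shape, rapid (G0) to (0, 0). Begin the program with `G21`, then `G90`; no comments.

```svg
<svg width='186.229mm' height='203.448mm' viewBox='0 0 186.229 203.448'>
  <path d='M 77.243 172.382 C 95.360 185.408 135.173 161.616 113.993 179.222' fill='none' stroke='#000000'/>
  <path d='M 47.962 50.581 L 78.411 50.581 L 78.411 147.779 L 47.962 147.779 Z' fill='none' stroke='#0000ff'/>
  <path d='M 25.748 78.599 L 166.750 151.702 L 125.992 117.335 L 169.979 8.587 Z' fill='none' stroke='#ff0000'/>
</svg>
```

G21
G90
G0 X77.243 Y31.066
M4 S566
G01 X90.055 Y27.043 F2112
G01 X104.105 Y28.102
G01 X115.424 Y30.488
G01 X120.043 Y30.448
G01 X113.993 Y24.226
M5
G0 X47.962 Y152.867
M4 S776
G01 X78.411 Y152.867 F1566
G01 X78.411 Y55.669
G01 X47.962 Y55.669
G01 X47.962 Y152.867
M5
G0 X25.748 Y124.849
M4 S271
G01 X166.750 Y51.746 F3888
G01 X125.992 Y86.113
G01 X169.979 Y194.861
G01 X25.748 Y124.849
M5
G0 X0.000 Y0.000

viewBox `0 0 186.229 203.448` with mm width/height → 1 unit = 1 mm. Flip: y_m = 203.448 − y_svg.

**Shape 1** — `<path>` cubic bezier, stroke `#000000` → score (S566, F2112). Control points (SVG): P0=(77.243,172.382), P1=(95.360,185.408), P2=(135.173,161.616), P3=(113.993,179.222); sampled at t=k/5. Machine vertices: (77.243,31.066) → (90.055,27.043) → (104.105,28.102) → (115.424,30.488) → (120.043,30.448) → (113.993,24.226). Open path.

**Shape 2** — `<path>` rectangle, stroke `#0000ff` → cut (S776, F1566). Machine vertices: (47.962,152.867) → (78.411,152.867) → (78.411,55.669) → (47.962,55.669) → (47.962,152.867). Closed: final G1 returns to the first vertex.

**Shape 3** — `<path>` closed polygon, stroke `#ff0000` → engrave (S271, F3888). Machine vertices: (25.748,124.849) → (166.750,51.746) → (125.992,86.113) → (169.979,194.861) → (25.748,124.849). Closed: final G1 returns to the first vertex.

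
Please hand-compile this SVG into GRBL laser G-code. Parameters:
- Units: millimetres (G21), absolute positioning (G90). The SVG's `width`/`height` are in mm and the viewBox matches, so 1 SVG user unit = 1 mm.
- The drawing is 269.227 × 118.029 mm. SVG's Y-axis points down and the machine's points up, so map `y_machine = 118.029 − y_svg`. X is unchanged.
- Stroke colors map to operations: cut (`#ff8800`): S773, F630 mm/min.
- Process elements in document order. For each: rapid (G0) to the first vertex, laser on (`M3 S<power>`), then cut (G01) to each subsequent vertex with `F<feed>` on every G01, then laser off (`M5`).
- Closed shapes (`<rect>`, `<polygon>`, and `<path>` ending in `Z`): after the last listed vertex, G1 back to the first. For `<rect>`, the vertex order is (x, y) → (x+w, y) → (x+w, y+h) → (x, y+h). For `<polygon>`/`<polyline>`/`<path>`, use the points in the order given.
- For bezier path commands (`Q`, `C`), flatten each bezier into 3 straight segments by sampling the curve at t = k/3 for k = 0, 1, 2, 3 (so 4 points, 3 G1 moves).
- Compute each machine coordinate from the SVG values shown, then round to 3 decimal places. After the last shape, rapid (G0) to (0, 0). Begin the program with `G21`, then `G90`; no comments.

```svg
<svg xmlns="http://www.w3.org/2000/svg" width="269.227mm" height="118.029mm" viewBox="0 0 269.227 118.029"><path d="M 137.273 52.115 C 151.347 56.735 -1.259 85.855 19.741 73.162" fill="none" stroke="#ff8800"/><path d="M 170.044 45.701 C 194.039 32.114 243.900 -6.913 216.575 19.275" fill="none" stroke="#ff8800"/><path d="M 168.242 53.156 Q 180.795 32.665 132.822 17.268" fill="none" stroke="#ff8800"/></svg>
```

G21
G90
G0 X137.273 Y65.914
M3 S773
G01 X108.390 Y55.583 F630
G01 X44.006 Y43.656 F630
G01 X19.741 Y44.867 F630
M5
G0 X170.044 Y72.328
M3 S773
G01 X198.844 Y91.037 F630
G01 X221.988 Y106.561 F630
G01 X216.575 Y98.754 F630
M5
G0 X168.242 Y64.873
M3 S773
G01 X169.886 Y77.968 F630
G01 X158.079 Y89.930 F630
G01 X132.822 Y100.761 F630
M5
G0 X0.000 Y0.000

viewBox `0 0 269.227 118.029` with mm width/height → 1 unit = 1 mm. Flip: y_m = 118.029 − y_svg.

**Shape 1** — `<path>` cubic bezier, stroke `#ff8800` → cut (S773, F630). Control points (SVG): P0=(137.273,52.115), P1=(151.347,56.735), P2=(-1.259,85.855), P3=(19.741,73.162); sampled at t=k/3. Machine vertices: (137.273,65.914) → (108.390,55.583) → (44.006,43.656) → (19.741,44.867). Open path.

**Shape 2** — `<path>` cubic bezier, stroke `#ff8800` → cut (S773, F630). Control points (SVG): P0=(170.044,45.701), P1=(194.039,32.114), P2=(243.900,-6.913), P3=(216.575,19.275); sampled at t=k/3. Machine vertices: (170.044,72.328) → (198.844,91.037) → (221.988,106.561) → (216.575,98.754). Open path.

**Shape 3** — `<path>` quadratic bezier, stroke `#ff8800` → cut (S773, F630). Control points (SVG): P0=(168.242,53.156), P1=(180.795,32.665), P2=(132.822,17.268); sampled at t=k/3. Machine vertices: (168.242,64.873) → (169.886,77.968) → (158.079,89.930) → (132.822,100.761). Open path.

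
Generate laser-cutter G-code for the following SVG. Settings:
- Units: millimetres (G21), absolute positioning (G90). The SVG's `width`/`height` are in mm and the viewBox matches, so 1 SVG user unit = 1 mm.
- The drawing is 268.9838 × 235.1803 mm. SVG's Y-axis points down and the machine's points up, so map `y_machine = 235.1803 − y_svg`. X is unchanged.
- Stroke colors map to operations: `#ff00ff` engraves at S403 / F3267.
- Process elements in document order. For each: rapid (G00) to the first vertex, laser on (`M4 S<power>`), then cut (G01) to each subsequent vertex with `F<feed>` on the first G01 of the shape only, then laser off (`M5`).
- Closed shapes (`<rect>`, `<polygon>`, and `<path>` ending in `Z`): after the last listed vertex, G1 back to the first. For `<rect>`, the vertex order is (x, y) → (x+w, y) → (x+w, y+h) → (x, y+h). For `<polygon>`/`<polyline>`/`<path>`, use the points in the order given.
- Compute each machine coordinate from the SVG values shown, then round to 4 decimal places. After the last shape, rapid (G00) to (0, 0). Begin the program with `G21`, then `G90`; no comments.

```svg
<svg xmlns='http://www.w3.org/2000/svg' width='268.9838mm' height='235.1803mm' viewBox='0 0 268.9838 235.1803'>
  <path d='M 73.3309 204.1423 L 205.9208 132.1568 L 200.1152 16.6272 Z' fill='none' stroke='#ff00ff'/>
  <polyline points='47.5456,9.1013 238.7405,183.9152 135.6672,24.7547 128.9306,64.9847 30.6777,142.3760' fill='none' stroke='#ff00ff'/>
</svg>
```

viewBox `0 0 268.9838 235.1803` with mm width/height → 1 unit = 1 mm. Flip: y_m = 235.1803 − y_svg.

**Shape 1** — `<path>` closed polygon, stroke `#ff00ff` → engrave (S403, F3267). Machine vertices: (73.3309,31.0380) → (205.9208,103.0235) → (200.1152,218.5531) → (73.3309,31.0380). Closed: final G1 returns to the first vertex.

**Shape 2** — `<polyline>` open polyline, stroke `#ff00ff` → engrave (S403, F3267). Machine vertices: (47.5456,226.0790) → (238.7405,51.2651) → (135.6672,210.4256) → (128.9306,170.1956) → (30.6777,92.8043). Open path.

G21
G90
G00 X73.3309 Y31.0380
M4 S403
G01 X205.9208 Y103.0235 F3267
G01 X200.1152 Y218.5531
G01 X73.3309 Y31.0380
M5
G00 X47.5456 Y226.0790
M4 S403
G01 X238.7405 Y51.2651 F3267
G01 X135.6672 Y210.4256
G01 X128.9306 Y170.1956
G01 X30.6777 Y92.8043
M5
G00 X0.0000 Y0.0000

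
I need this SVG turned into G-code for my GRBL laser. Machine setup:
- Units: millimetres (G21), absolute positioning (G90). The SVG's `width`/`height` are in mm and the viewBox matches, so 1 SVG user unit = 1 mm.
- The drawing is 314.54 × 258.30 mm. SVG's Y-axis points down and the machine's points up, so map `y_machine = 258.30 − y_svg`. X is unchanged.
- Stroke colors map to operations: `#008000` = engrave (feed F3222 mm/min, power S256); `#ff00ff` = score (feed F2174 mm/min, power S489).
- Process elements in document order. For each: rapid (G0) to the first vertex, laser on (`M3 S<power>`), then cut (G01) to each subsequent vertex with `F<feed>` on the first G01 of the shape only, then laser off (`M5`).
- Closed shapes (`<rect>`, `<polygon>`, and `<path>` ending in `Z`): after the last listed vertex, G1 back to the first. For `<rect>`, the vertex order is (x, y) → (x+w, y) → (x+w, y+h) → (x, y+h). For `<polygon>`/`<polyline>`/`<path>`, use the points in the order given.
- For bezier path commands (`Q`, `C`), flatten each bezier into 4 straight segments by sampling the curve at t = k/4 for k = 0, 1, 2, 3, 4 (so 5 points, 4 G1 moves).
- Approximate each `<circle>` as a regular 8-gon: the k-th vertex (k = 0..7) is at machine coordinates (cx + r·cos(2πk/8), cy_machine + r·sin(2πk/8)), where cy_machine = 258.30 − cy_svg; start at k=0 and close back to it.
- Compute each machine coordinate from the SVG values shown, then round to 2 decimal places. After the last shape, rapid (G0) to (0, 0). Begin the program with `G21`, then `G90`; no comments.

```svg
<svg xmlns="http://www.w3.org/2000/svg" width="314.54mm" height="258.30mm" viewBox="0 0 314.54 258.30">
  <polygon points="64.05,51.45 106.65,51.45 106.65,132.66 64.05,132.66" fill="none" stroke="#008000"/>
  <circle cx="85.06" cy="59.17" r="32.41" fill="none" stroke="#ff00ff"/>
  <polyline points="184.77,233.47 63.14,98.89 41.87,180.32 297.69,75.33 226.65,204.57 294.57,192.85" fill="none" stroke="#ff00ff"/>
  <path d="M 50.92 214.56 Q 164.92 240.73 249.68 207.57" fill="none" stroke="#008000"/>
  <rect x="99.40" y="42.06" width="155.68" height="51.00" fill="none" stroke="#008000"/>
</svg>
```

viewBox `0 0 314.54 258.30` with mm width/height → 1 unit = 1 mm. Flip: y_m = 258.30 − y_svg.

**Shape 1** — `<polygon>` rectangle, stroke `#008000` → engrave (S256, F3222). Machine vertices: (64.05,206.85) → (106.65,206.85) → (106.65,125.64) → (64.05,125.64) → (64.05,206.85). Closed: final G1 returns to the first vertex.

**Shape 2** — `<circle>` circle, stroke `#ff00ff` → score (S489, F2174). Machine vertices: (117.47,199.13) → (107.98,222.05) → (85.06,231.54) → (62.14,222.05) → (52.65,199.13) → (62.14,176.21) → (85.06,166.72) → (107.98,176.21) → (117.47,199.13). Closed: final G1 returns to the first vertex.

**Shape 3** — `<polyline>` open polyline, stroke `#ff00ff` → score (S489, F2174). Machine vertices: (184.77,24.83) → (63.14,159.41) → (41.87,77.98) → (297.69,182.97) → (226.65,53.73) → (294.57,65.45). Open path.

**Shape 4** — `<path>` quadratic bezier, stroke `#008000` → engrave (S256, F3222). Control points (SVG): P0=(50.92,214.56), P1=(164.92,240.73), P2=(249.68,207.57); sampled at t=k/4. Machine vertices: (50.92,43.74) → (106.09,34.36) → (157.61,32.40) → (205.47,37.86) → (249.68,50.73). Open path.

**Shape 5** — `<rect>` rectangle, stroke `#008000` → engrave (S256, F3222). Machine vertices: (99.40,216.24) → (255.08,216.24) → (255.08,165.24) → (99.40,165.24) → (99.40,216.24). Closed: final G1 returns to the first vertex.

G21
G90
G0 X64.05 Y206.85
M3 S256
G01 X106.65 Y206.85 F3222
G01 X106.65 Y125.64
G01 X64.05 Y125.64
G01 X64.05 Y206.85
M5
G0 X117.47 Y199.13
M3 S489
G01 X107.98 Y222.05 F2174
G01 X85.06 Y231.54
G01 X62.14 Y222.05
G01 X52.65 Y199.13
G01 X62.14 Y176.21
G01 X85.06 Y166.72
G01 X107.98 Y176.21
G01 X117.47 Y199.13
M5
G0 X184.77 Y24.83
M3 S489
G01 X63.14 Y159.41 F2174
G01 X41.87 Y77.98
G01 X297.69 Y182.97
G01 X226.65 Y53.73
G01 X294.57 Y65.45
M5
G0 X50.92 Y43.74
M3 S256
G01 X106.09 Y34.36 F3222
G01 X157.61 Y32.40
G01 X205.47 Y37.86
G01 X249.68 Y50.73
M5
G0 X99.40 Y216.24
M3 S256
G01 X255.08 Y216.24 F3222
G01 X255.08 Y165.24
G01 X99.40 Y165.24
G01 X99.40 Y216.24
M5
G0 X0.00 Y0.00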